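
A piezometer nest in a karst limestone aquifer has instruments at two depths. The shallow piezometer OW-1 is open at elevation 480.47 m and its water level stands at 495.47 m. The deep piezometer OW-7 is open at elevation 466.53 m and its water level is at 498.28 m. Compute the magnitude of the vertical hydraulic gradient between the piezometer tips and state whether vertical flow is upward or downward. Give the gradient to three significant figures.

|i_v| ≈ 0.202; vertical flow is upward

Total head at OW-1: h = 495.47 m (water level in the standpipe).
Total head at OW-7: h = 498.28 m.
Δh = h(OW-1) − h(OW-7) = 495.47 − 498.28 = -2.81 m.
Vertical separation Δz = 480.47 − 466.53 = 13.94 m.
|i_v| = |Δh| / Δz = 2.81 / 13.94 = 0.202.
Head is higher in the deep piezometer, so vertical flow is upward (discharge condition).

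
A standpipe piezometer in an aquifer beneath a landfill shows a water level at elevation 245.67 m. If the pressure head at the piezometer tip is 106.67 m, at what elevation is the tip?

z = h − ψ = 245.67 − 106.67 = 139.00 m.

z ≈ 139.00 m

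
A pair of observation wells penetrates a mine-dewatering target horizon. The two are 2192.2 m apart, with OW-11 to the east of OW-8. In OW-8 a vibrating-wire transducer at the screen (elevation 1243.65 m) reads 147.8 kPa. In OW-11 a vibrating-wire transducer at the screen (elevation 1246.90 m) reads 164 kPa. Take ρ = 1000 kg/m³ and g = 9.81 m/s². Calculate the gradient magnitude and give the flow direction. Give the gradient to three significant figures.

Pressure head at OW-8: ψ = P/(ρg) = 147.8×1000 / (1000 × 9.81) = 15.07 m.
Total head at OW-8: h = z + ψ = 1243.65 + 15.07 = 1258.72 m.
Pressure head at OW-11: ψ = P/(ρg) = 164×1000 / (1000 × 9.81) = 16.72 m.
Total head at OW-11: h = z + ψ = 1246.90 + 16.72 = 1263.62 m.
Head difference: h(OW-8) − h(OW-11) = 1258.72 − 1263.62 = -4.90 m.
Hydraulic gradient: i = |Δh| / L = 4.90 / 2192.2 = 0.00224.
Flow is from higher to lower head: from OW-11 toward OW-8, i.e. toward the west.

i ≈ 0.00224; groundwater flows toward the west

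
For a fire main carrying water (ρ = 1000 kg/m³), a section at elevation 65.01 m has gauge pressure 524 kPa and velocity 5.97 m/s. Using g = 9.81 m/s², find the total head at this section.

Pressure head ψ = P/(ρg) = 524×1000 / (1000 × 9.81) = 53.41 m.
Velocity head = v²/(2g) = 5.97² / (2 × 9.81) = 1.817 m.
h = z + ψ + v²/(2g) = 65.01 + 53.41 + 1.817 = 120.24 m.

h ≈ 120.24 m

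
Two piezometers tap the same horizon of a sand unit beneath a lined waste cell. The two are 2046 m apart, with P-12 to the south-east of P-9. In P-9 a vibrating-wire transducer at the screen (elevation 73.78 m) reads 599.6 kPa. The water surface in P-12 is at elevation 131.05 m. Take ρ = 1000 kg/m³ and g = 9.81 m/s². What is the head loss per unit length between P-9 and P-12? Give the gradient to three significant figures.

i ≈ 0.00188 m/m

Pressure head at P-9: ψ = P/(ρg) = 599.6×1000 / (1000 × 9.81) = 61.12 m.
Total head at P-9: h = z + ψ = 73.78 + 61.12 = 134.90 m.
Total head at P-12: h = 131.05 m (water level in the piezometer is the total head).
Head difference: h(P-9) − h(P-12) = 134.90 − 131.05 = 3.85 m.
Hydraulic gradient: i = |Δh| / L = 3.85 / 2046 = 0.00188.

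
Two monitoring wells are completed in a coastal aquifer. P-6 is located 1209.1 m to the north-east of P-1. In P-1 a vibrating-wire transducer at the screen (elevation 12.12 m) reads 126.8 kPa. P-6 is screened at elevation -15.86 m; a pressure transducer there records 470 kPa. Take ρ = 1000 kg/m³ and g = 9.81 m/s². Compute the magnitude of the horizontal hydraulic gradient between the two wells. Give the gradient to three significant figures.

i ≈ 0.00579

Pressure head at P-1: ψ = P/(ρg) = 126.8×1000 / (1000 × 9.81) = 12.93 m.
Total head at P-1: h = z + ψ = 12.12 + 12.93 = 25.05 m.
Pressure head at P-6: ψ = P/(ρg) = 470×1000 / (1000 × 9.81) = 47.91 m.
Total head at P-6: h = z + ψ = -15.86 + 47.91 = 32.05 m.
Head difference: h(P-1) − h(P-6) = 25.05 − 32.05 = -7.00 m.
Hydraulic gradient: i = |Δh| / L = 7.00 / 1209.1 = 0.00579.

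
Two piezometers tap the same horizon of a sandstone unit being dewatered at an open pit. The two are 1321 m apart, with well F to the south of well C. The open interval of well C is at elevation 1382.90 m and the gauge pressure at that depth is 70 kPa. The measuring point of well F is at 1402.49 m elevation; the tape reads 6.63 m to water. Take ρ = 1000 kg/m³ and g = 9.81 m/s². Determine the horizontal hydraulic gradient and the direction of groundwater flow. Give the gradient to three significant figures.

Pressure head at well C: ψ = P/(ρg) = 70×1000 / (1000 × 9.81) = 7.14 m.
Total head at well C: h = z + ψ = 1382.90 + 7.14 = 1390.04 m.
Total head at well F: h = 1402.49 − 6.63 = 1395.86 m.
Head difference: h(well C) − h(well F) = 1390.04 − 1395.86 = -5.82 m.
Hydraulic gradient: i = |Δh| / L = 5.82 / 1321 = 0.00441.
Flow is from higher to lower head: from well F toward well C, i.e. toward the north.

i ≈ 0.00441; groundwater flows toward the north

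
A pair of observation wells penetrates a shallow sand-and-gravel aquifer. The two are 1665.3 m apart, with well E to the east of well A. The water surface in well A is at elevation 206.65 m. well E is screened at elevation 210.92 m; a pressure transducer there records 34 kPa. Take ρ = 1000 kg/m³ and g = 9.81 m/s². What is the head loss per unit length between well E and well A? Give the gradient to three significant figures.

Total head at well A: h = 206.65 m (water level in the piezometer is the total head).
Pressure head at well E: ψ = P/(ρg) = 34×1000 / (1000 × 9.81) = 3.47 m.
Total head at well E: h = z + ψ = 210.92 + 3.47 = 214.39 m.
Head difference: h(well A) − h(well E) = 206.65 − 214.39 = -7.74 m.
Hydraulic gradient: i = |Δh| / L = 7.74 / 1665.3 = 0.00465.

i ≈ 0.00465 m/m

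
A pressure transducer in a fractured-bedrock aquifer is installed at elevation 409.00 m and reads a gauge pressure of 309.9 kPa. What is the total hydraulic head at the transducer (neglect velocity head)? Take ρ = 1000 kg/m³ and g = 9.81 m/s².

h ≈ 440.59 m

ψ = P/(ρg) = 309.9×1000 / (1000 × 9.81) = 31.59 m.
h = z + ψ = 409.00 + 31.59 = 440.59 m.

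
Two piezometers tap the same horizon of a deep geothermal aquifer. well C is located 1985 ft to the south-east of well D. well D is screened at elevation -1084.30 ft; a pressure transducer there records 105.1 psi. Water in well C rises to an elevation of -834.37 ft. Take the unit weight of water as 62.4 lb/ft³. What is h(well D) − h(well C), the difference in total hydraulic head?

Pressure head at well D: ψ = 144·P/γ = 144 × 105.1 / 62.4 = 242.54 ft.
Total head at well D: h = z + ψ = -1084.30 + 242.54 = -841.76 ft.
Total head at well C: h = -834.37 ft (water level in the piezometer is the total head).
Head difference: h(well D) − h(well C) = -841.76 − (-834.37) = -7.39 ft.

Δh ≈ -7.39 ft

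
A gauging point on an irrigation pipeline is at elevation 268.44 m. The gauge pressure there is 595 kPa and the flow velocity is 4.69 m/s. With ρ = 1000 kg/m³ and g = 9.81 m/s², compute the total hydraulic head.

Pressure head ψ = P/(ρg) = 595×1000 / (1000 × 9.81) = 60.65 m.
Velocity head = v²/(2g) = 4.69² / (2 × 9.81) = 1.121 m.
h = z + ψ + v²/(2g) = 268.44 + 60.65 + 1.121 = 330.21 m.

h ≈ 330.21 m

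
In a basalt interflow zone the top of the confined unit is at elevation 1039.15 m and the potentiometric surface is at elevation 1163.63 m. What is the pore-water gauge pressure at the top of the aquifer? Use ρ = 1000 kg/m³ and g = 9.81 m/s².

Pressure head at the aquifer top: ψ = h − z = 1163.63 − 1039.15 = 124.48 m.
P = ρgψ = 1000 × 9.81 × 124.48 = 1221149 Pa ≈ 1220 kPa.

P ≈ 1220 kPa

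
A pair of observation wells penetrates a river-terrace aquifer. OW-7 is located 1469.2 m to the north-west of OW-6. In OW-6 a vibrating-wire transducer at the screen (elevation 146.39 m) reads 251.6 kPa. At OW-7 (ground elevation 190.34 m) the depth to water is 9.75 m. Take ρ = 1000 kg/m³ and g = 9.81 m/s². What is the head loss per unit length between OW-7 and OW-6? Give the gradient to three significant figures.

i ≈ 0.00582 m/m

Pressure head at OW-6: ψ = P/(ρg) = 251.6×1000 / (1000 × 9.81) = 25.65 m.
Total head at OW-6: h = z + ψ = 146.39 + 25.65 = 172.04 m.
Total head at OW-7: h = 190.34 − 9.75 = 180.59 m.
Head difference: h(OW-6) − h(OW-7) = 172.04 − 180.59 = -8.55 m.
Hydraulic gradient: i = |Δh| / L = 8.55 / 1469.2 = 0.00582.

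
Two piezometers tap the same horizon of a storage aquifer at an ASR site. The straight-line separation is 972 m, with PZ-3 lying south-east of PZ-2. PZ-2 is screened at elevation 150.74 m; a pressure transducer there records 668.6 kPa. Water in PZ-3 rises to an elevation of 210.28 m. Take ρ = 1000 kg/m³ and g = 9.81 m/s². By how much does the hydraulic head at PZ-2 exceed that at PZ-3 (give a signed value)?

Δh ≈ 8.61 m

Pressure head at PZ-2: ψ = P/(ρg) = 668.6×1000 / (1000 × 9.81) = 68.15 m.
Total head at PZ-2: h = z + ψ = 150.74 + 68.15 = 218.89 m.
Total head at PZ-3: h = 210.28 m (water level in the piezometer is the total head).
Head difference: h(PZ-2) − h(PZ-3) = 218.89 − 210.28 = 8.61 m.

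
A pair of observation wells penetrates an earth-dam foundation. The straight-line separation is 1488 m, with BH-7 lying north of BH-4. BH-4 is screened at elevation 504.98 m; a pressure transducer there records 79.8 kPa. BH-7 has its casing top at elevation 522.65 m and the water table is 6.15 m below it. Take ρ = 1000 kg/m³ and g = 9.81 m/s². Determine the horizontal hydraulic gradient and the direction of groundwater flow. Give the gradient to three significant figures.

Pressure head at BH-4: ψ = P/(ρg) = 79.8×1000 / (1000 × 9.81) = 8.13 m.
Total head at BH-4: h = z + ψ = 504.98 + 8.13 = 513.11 m.
Total head at BH-7: h = 522.65 − 6.15 = 516.50 m.
Head difference: h(BH-4) − h(BH-7) = 513.11 − 516.50 = -3.39 m.
Hydraulic gradient: i = |Δh| / L = 3.39 / 1488 = 0.00228.
Flow is from higher to lower head: from BH-7 toward BH-4, i.e. toward the south.

i ≈ 0.00228; groundwater flows toward the south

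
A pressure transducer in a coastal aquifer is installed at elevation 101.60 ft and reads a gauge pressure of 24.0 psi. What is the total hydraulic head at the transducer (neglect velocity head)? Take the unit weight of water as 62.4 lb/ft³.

h ≈ 156.98 ft

ψ = 144·P/γ = 144 × 24.0 / 62.4 = 55.38 ft.
h = z + ψ = 101.60 + 55.38 = 156.98 ft.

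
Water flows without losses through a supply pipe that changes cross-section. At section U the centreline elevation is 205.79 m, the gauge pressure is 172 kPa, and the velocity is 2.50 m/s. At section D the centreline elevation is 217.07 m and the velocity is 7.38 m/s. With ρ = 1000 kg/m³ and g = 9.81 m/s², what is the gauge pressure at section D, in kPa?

P₂ ≈ 37.2 kPa

Pressure head at U: ψ₁ = P₁/(ρg) = 172×1000 / (1000 × 9.81) = 17.53 m.
Velocity heads: v₁²/2g = 2.50²/19.62 = 0.319 m; v₂²/2g = 7.38²/19.62 = 2.776 m.
Total head H = z₁ + ψ₁ + v₁²/2g = 205.79 + 17.53 + 0.319 = 223.64 m.
ψ₂ = H − z₂ − v₂²/2g = 223.64 − 217.07 − 2.776 = 3.79 m.
P₂ = ρgψ₂ = 1000 × 9.81 × 3.79 ≈ 37.2 kPa.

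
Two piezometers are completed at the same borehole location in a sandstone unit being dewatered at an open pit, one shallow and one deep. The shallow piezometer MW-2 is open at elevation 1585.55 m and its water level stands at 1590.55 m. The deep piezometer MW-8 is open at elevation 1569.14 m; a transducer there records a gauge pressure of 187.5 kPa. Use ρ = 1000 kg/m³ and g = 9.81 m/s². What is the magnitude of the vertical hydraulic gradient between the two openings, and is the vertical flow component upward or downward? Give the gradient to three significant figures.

Total head at MW-2: h = 1590.55 m (water level in the standpipe).
Pressure head at MW-8: ψ = P/(ρg) = 187.5×1000 / (1000 × 9.81) = 19.11 m.
Total head at MW-8: h = z + ψ = 1569.14 + 19.11 = 1588.25 m.
Δh = h(MW-2) − h(MW-8) = 1590.55 − 1588.25 = 2.30 m.
Vertical separation Δz = 1585.55 − 1569.14 = 16.41 m.
|i_v| = |Δh| / Δz = 2.30 / 16.41 = 0.140.
Head is higher in the shallow piezometer, so vertical flow is downward (recharge condition).

|i_v| ≈ 0.140; vertical flow is downward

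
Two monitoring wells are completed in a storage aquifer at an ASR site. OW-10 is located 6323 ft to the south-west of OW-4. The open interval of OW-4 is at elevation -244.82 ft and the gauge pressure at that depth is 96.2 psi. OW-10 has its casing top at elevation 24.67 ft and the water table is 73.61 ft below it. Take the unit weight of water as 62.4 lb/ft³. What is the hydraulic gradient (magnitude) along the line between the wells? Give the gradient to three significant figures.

Pressure head at OW-4: ψ = 144·P/γ = 144 × 96.2 / 62.4 = 222.00 ft.
Total head at OW-4: h = z + ψ = -244.82 + 222.00 = -22.82 ft.
Total head at OW-10: h = 24.67 − 73.61 = -48.94 ft.
Head difference: h(OW-4) − h(OW-10) = -22.82 − (-48.94) = 26.12 ft.
Hydraulic gradient: i = |Δh| / L = 26.12 / 6323 = 0.00413.

i ≈ 0.00413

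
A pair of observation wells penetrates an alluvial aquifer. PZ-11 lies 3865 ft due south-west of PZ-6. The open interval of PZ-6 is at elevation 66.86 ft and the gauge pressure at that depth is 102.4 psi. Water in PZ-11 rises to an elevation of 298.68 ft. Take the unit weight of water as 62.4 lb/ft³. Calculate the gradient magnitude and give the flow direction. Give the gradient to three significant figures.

Pressure head at PZ-6: ψ = 144·P/γ = 144 × 102.4 / 62.4 = 236.31 ft.
Total head at PZ-6: h = z + ψ = 66.86 + 236.31 = 303.17 ft.
Total head at PZ-11: h = 298.68 ft (water level in the piezometer is the total head).
Head difference: h(PZ-6) − h(PZ-11) = 303.17 − 298.68 = 4.49 ft.
Hydraulic gradient: i = |Δh| / L = 4.49 / 3865 = 0.00116.
Flow is from higher to lower head: from PZ-6 toward PZ-11, i.e. toward the south-west.

i ≈ 0.00116; groundwater flows toward the south-west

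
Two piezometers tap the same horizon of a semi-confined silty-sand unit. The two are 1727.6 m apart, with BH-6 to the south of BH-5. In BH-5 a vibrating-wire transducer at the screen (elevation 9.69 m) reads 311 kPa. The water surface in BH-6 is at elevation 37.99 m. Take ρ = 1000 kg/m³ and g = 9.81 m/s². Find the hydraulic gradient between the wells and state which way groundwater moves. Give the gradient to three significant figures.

i ≈ 0.00197; groundwater flows toward the south

Pressure head at BH-5: ψ = P/(ρg) = 311×1000 / (1000 × 9.81) = 31.70 m.
Total head at BH-5: h = z + ψ = 9.69 + 31.70 = 41.39 m.
Total head at BH-6: h = 37.99 m (water level in the piezometer is the total head).
Head difference: h(BH-5) − h(BH-6) = 41.39 − 37.99 = 3.40 m.
Hydraulic gradient: i = |Δh| / L = 3.40 / 1727.6 = 0.00197.
Flow is from higher to lower head: from BH-5 toward BH-6, i.e. toward the south.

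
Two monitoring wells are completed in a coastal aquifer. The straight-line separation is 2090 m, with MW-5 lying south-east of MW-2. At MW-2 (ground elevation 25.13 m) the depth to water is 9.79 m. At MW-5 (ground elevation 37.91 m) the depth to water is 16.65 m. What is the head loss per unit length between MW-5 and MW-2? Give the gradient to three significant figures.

Total head at MW-2: h = 25.13 − 9.79 = 15.34 m.
Total head at MW-5: h = 37.91 − 16.65 = 21.26 m.
Head difference: h(MW-2) − h(MW-5) = 15.34 − 21.26 = -5.92 m.
Hydraulic gradient: i = |Δh| / L = 5.92 / 2090 = 0.00283.

i ≈ 0.00283 m/m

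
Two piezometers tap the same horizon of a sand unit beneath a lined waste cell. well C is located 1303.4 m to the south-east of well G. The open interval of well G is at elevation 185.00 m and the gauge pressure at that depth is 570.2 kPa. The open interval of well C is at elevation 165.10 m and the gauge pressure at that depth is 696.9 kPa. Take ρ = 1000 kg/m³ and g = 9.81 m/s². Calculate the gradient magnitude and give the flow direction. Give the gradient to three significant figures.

Pressure head at well G: ψ = P/(ρg) = 570.2×1000 / (1000 × 9.81) = 58.12 m.
Total head at well G: h = z + ψ = 185.00 + 58.12 = 243.12 m.
Pressure head at well C: ψ = P/(ρg) = 696.9×1000 / (1000 × 9.81) = 71.04 m.
Total head at well C: h = z + ψ = 165.10 + 71.04 = 236.14 m.
Head difference: h(well G) − h(well C) = 243.12 − 236.14 = 6.98 m.
Hydraulic gradient: i = |Δh| / L = 6.98 / 1303.4 = 0.00536.
Flow is from higher to lower head: from well G toward well C, i.e. toward the south-east.

i ≈ 0.00536; groundwater flows toward the south-east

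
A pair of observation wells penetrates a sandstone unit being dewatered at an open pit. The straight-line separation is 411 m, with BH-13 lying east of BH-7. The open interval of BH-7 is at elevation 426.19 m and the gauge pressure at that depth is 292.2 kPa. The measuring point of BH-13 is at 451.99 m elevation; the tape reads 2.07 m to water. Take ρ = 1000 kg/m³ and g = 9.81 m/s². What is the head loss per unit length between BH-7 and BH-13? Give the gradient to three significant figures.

i ≈ 0.0147 m/m

Pressure head at BH-7: ψ = P/(ρg) = 292.2×1000 / (1000 × 9.81) = 29.79 m.
Total head at BH-7: h = z + ψ = 426.19 + 29.79 = 455.98 m.
Total head at BH-13: h = 451.99 − 2.07 = 449.92 m.
Head difference: h(BH-7) − h(BH-13) = 455.98 − 449.92 = 6.06 m.
Hydraulic gradient: i = |Δh| / L = 6.06 / 411 = 0.0147.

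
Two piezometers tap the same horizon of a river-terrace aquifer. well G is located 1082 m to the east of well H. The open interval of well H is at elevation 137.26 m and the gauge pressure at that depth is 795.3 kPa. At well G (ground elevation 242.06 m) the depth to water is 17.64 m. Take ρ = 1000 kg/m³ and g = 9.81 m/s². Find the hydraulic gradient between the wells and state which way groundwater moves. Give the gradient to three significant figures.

i ≈ 0.00563; groundwater flows toward the west

Pressure head at well H: ψ = P/(ρg) = 795.3×1000 / (1000 × 9.81) = 81.07 m.
Total head at well H: h = z + ψ = 137.26 + 81.07 = 218.33 m.
Total head at well G: h = 242.06 − 17.64 = 224.42 m.
Head difference: h(well H) − h(well G) = 218.33 − 224.42 = -6.09 m.
Hydraulic gradient: i = |Δh| / L = 6.09 / 1082 = 0.00563.
Flow is from higher to lower head: from well G toward well H, i.e. toward the west.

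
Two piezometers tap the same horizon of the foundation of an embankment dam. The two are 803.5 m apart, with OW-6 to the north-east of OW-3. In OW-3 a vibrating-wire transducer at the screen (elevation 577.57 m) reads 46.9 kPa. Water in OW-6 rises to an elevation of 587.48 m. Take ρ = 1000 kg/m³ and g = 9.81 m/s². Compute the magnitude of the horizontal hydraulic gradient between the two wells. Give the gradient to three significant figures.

i ≈ 0.00638

Pressure head at OW-3: ψ = P/(ρg) = 46.9×1000 / (1000 × 9.81) = 4.78 m.
Total head at OW-3: h = z + ψ = 577.57 + 4.78 = 582.35 m.
Total head at OW-6: h = 587.48 m (water level in the piezometer is the total head).
Head difference: h(OW-3) − h(OW-6) = 582.35 − 587.48 = -5.13 m.
Hydraulic gradient: i = |Δh| / L = 5.13 / 803.5 = 0.00638.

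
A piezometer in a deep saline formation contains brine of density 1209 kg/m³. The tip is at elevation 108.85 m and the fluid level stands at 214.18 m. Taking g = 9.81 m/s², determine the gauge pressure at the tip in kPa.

P ≈ 1250 kPa

Pressure head ψ = h − z = 214.18 − 108.85 = 105.33 m.
P = ρgψ = 1209 × 9.81 × 105.33 = 1249244 Pa ≈ 1250 kPa.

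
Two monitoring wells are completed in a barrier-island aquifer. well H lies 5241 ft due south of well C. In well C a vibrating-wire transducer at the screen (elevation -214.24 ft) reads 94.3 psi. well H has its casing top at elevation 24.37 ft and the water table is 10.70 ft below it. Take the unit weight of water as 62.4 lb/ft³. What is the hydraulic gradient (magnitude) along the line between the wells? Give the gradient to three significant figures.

i ≈ 0.00196

Pressure head at well C: ψ = 144·P/γ = 144 × 94.3 / 62.4 = 217.62 ft.
Total head at well C: h = z + ψ = -214.24 + 217.62 = 3.38 ft.
Total head at well H: h = 24.37 − 10.70 = 13.67 ft.
Head difference: h(well C) − h(well H) = 3.38 − 13.67 = -10.29 ft.
Hydraulic gradient: i = |Δh| / L = 10.29 / 5241 = 0.00196.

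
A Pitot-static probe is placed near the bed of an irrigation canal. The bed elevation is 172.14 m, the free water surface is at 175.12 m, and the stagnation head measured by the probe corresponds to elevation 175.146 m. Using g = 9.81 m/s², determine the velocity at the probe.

v ≈ 0.714 m/s

Near the bed, under hydrostatic conditions, the piezometric head (z + ψ) equals the free-surface elevation, 175.12 m.
Velocity head = total − piezometric = 175.146 − 175.12 = 0.026 m.
v = √(2g·h_v) = √(2 × 9.81 × 0.026) = 0.714 m/s.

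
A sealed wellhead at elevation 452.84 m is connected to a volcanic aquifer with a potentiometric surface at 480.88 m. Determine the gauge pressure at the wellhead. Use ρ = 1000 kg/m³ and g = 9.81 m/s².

P ≈ 275 kPa

Head above the cap: Δh = 480.88 − 452.84 = 28.04 m.
P = ρgΔh = 1000 × 9.81 × 28.04 = 275072 Pa ≈ 275 kPa.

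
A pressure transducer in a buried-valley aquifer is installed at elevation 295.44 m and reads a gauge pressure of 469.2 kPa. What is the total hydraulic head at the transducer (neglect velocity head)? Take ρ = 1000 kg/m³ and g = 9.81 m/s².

ψ = P/(ρg) = 469.2×1000 / (1000 × 9.81) = 47.83 m.
h = z + ψ = 295.44 + 47.83 = 343.27 m.

h ≈ 343.27 m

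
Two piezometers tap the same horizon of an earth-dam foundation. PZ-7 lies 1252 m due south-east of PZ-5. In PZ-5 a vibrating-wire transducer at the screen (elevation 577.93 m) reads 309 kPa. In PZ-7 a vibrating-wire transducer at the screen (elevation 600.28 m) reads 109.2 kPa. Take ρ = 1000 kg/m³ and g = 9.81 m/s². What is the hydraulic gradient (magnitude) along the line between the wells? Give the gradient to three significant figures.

i ≈ 0.00158

Pressure head at PZ-5: ψ = P/(ρg) = 309×1000 / (1000 × 9.81) = 31.50 m.
Total head at PZ-5: h = z + ψ = 577.93 + 31.50 = 609.43 m.
Pressure head at PZ-7: ψ = P/(ρg) = 109.2×1000 / (1000 × 9.81) = 11.13 m.
Total head at PZ-7: h = z + ψ = 600.28 + 11.13 = 611.41 m.
Head difference: h(PZ-5) − h(PZ-7) = 609.43 − 611.41 = -1.98 m.
Hydraulic gradient: i = |Δh| / L = 1.98 / 1252 = 0.00158.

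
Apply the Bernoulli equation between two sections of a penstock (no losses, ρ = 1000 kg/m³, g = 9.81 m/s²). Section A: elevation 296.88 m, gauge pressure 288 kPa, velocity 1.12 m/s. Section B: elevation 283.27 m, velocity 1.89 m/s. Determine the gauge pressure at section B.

P₂ ≈ 420 kPa

Pressure head at A: ψ₁ = P₁/(ρg) = 288×1000 / (1000 × 9.81) = 29.36 m.
Velocity heads: v₁²/2g = 1.12²/19.62 = 0.064 m; v₂²/2g = 1.89²/19.62 = 0.182 m.
Total head H = z₁ + ψ₁ + v₁²/2g = 296.88 + 29.36 + 0.064 = 326.30 m.
ψ₂ = H − z₂ − v₂²/2g = 326.30 − 283.27 − 0.182 = 42.85 m.
P₂ = ρgψ₂ = 1000 × 9.81 × 42.85 ≈ 420 kPa.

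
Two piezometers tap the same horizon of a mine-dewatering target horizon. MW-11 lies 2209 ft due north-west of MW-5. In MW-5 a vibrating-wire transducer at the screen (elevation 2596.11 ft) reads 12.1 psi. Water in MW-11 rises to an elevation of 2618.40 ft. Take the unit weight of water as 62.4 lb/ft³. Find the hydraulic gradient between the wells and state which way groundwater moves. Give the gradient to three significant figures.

i ≈ 0.00255; groundwater flows toward the north-west

Pressure head at MW-5: ψ = 144·P/γ = 144 × 12.1 / 62.4 = 27.92 ft.
Total head at MW-5: h = z + ψ = 2596.11 + 27.92 = 2624.03 ft.
Total head at MW-11: h = 2618.40 ft (water level in the piezometer is the total head).
Head difference: h(MW-5) − h(MW-11) = 2624.03 − 2618.40 = 5.63 ft.
Hydraulic gradient: i = |Δh| / L = 5.63 / 2209 = 0.00255.
Flow is from higher to lower head: from MW-5 toward MW-11, i.e. toward the north-west.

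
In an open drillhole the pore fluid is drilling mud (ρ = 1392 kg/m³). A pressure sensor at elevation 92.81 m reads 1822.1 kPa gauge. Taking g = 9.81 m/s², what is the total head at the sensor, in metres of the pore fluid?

ψ = P/(ρg) = 1822.1×1000 / (1392 × 9.81) = 133.43 m.
h = z + ψ = 92.81 + 133.43 = 226.24 m.

h ≈ 226.24 m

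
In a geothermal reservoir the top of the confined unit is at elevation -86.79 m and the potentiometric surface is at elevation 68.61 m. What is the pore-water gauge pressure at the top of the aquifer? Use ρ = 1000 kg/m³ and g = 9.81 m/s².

Pressure head at the aquifer top: ψ = h − z = 68.61 − (-86.79) = 155.40 m.
P = ρgψ = 1000 × 9.81 × 155.40 = 1524474 Pa ≈ 1520 kPa.

P ≈ 1520 kPa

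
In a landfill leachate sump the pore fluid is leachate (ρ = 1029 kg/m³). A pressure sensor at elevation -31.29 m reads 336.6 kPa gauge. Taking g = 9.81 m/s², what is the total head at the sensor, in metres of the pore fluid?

ψ = P/(ρg) = 336.6×1000 / (1029 × 9.81) = 33.34 m.
h = z + ψ = -31.29 + 33.34 = 2.05 m.

h ≈ 2.05 m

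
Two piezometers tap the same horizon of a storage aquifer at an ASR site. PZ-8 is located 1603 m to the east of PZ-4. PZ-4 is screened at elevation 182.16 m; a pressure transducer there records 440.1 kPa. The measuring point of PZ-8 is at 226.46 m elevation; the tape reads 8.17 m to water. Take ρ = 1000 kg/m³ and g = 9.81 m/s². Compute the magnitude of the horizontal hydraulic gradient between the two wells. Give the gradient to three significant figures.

Pressure head at PZ-4: ψ = P/(ρg) = 440.1×1000 / (1000 × 9.81) = 44.86 m.
Total head at PZ-4: h = z + ψ = 182.16 + 44.86 = 227.02 m.
Total head at PZ-8: h = 226.46 − 8.17 = 218.29 m.
Head difference: h(PZ-4) − h(PZ-8) = 227.02 − 218.29 = 8.73 m.
Hydraulic gradient: i = |Δh| / L = 8.73 / 1603 = 0.00545.

i ≈ 0.00545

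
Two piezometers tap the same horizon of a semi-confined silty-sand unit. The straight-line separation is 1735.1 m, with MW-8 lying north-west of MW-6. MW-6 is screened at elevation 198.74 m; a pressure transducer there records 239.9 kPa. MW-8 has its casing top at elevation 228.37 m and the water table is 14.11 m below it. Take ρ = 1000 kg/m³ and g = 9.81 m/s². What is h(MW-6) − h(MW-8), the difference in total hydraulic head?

Pressure head at MW-6: ψ = P/(ρg) = 239.9×1000 / (1000 × 9.81) = 24.45 m.
Total head at MW-6: h = z + ψ = 198.74 + 24.45 = 223.19 m.
Total head at MW-8: h = 228.37 − 14.11 = 214.26 m.
Head difference: h(MW-6) − h(MW-8) = 223.19 − 214.26 = 8.93 m.

Δh ≈ 8.93 m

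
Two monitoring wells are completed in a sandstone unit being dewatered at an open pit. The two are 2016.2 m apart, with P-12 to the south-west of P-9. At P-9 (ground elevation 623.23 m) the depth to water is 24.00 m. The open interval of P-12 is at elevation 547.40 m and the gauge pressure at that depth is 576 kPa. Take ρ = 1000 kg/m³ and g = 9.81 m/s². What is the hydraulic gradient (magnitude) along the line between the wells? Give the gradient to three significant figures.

i ≈ 0.00342

Total head at P-9: h = 623.23 − 24.00 = 599.23 m.
Pressure head at P-12: ψ = P/(ρg) = 576×1000 / (1000 × 9.81) = 58.72 m.
Total head at P-12: h = z + ψ = 547.40 + 58.72 = 606.12 m.
Head difference: h(P-9) − h(P-12) = 599.23 − 606.12 = -6.89 m.
Hydraulic gradient: i = |Δh| / L = 6.89 / 2016.2 = 0.00342.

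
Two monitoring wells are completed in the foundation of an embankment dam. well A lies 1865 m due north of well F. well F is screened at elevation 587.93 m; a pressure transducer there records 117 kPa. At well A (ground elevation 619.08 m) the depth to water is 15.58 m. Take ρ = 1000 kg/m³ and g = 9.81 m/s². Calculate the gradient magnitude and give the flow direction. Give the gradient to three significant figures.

Pressure head at well F: ψ = P/(ρg) = 117×1000 / (1000 × 9.81) = 11.93 m.
Total head at well F: h = z + ψ = 587.93 + 11.93 = 599.86 m.
Total head at well A: h = 619.08 − 15.58 = 603.50 m.
Head difference: h(well F) − h(well A) = 599.86 − 603.50 = -3.64 m.
Hydraulic gradient: i = |Δh| / L = 3.64 / 1865 = 0.00195.
Flow is from higher to lower head: from well A toward well F, i.e. toward the south.

i ≈ 0.00195; groundwater flows toward the south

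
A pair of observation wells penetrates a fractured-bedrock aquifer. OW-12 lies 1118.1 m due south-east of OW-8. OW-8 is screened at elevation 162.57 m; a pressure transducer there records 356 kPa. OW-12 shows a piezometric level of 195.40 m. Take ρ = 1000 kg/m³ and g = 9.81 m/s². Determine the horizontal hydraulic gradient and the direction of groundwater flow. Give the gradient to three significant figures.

Pressure head at OW-8: ψ = P/(ρg) = 356×1000 / (1000 × 9.81) = 36.29 m.
Total head at OW-8: h = z + ψ = 162.57 + 36.29 = 198.86 m.
Total head at OW-12: h = 195.40 m (water level in the piezometer is the total head).
Head difference: h(OW-8) − h(OW-12) = 198.86 − 195.40 = 3.46 m.
Hydraulic gradient: i = |Δh| / L = 3.46 / 1118.1 = 0.00309.
Flow is from higher to lower head: from OW-8 toward OW-12, i.e. toward the south-east.

i ≈ 0.00309; groundwater flows toward the south-east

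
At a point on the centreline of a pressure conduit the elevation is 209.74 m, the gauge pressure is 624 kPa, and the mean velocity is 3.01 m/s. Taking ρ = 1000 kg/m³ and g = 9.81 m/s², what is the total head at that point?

Pressure head ψ = P/(ρg) = 624×1000 / (1000 × 9.81) = 63.61 m.
Velocity head = v²/(2g) = 3.01² / (2 × 9.81) = 0.462 m.
h = z + ψ + v²/(2g) = 209.74 + 63.61 + 0.462 = 273.81 m.

h ≈ 273.81 m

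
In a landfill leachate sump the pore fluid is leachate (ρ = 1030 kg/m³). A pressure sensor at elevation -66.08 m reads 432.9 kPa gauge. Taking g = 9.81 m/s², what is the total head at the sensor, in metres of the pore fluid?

h ≈ -23.24 m

ψ = P/(ρg) = 432.9×1000 / (1030 × 9.81) = 42.84 m.
h = z + ψ = -66.08 + 42.84 = -23.24 m.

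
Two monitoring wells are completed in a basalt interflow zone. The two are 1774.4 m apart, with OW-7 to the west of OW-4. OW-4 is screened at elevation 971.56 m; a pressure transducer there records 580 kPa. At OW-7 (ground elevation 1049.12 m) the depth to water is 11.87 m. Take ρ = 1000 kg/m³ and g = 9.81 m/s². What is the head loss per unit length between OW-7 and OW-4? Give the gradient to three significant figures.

i ≈ 0.00370 m/m

Pressure head at OW-4: ψ = P/(ρg) = 580×1000 / (1000 × 9.81) = 59.12 m.
Total head at OW-4: h = z + ψ = 971.56 + 59.12 = 1030.68 m.
Total head at OW-7: h = 1049.12 − 11.87 = 1037.25 m.
Head difference: h(OW-4) − h(OW-7) = 1030.68 − 1037.25 = -6.57 m.
Hydraulic gradient: i = |Δh| / L = 6.57 / 1774.4 = 0.00370.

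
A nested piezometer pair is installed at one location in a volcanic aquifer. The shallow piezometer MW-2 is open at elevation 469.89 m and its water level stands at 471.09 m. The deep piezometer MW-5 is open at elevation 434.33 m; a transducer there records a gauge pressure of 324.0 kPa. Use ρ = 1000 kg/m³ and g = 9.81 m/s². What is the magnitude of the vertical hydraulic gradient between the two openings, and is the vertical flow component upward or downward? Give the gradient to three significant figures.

|i_v| ≈ 0.105; vertical flow is downward

Total head at MW-2: h = 471.09 m (water level in the standpipe).
Pressure head at MW-5: ψ = P/(ρg) = 324.0×1000 / (1000 × 9.81) = 33.03 m.
Total head at MW-5: h = z + ψ = 434.33 + 33.03 = 467.36 m.
Δh = h(MW-2) − h(MW-5) = 471.09 − 467.36 = 3.73 m.
Vertical separation Δz = 469.89 − 434.33 = 35.56 m.
|i_v| = |Δh| / Δz = 3.73 / 35.56 = 0.105.
Head is higher in the shallow piezometer, so vertical flow is downward (recharge condition).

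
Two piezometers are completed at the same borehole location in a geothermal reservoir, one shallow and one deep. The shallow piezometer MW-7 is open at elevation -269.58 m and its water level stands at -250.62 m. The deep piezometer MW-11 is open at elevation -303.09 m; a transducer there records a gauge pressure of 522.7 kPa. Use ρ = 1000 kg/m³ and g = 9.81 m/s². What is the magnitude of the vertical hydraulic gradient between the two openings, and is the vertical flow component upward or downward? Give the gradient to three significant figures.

Total head at MW-7: h = -250.62 m (water level in the standpipe).
Pressure head at MW-11: ψ = P/(ρg) = 522.7×1000 / (1000 × 9.81) = 53.28 m.
Total head at MW-11: h = z + ψ = -303.09 + 53.28 = -249.81 m.
Δh = h(MW-7) − h(MW-11) = -250.62 − (-249.81) = -0.81 m.
Vertical separation Δz = -269.58 − (-303.09) = 33.51 m.
|i_v| = |Δh| / Δz = 0.81 / 33.51 = 0.0242.
Head is higher in the deep piezometer, so vertical flow is upward (discharge condition).

|i_v| ≈ 0.0242; vertical flow is upward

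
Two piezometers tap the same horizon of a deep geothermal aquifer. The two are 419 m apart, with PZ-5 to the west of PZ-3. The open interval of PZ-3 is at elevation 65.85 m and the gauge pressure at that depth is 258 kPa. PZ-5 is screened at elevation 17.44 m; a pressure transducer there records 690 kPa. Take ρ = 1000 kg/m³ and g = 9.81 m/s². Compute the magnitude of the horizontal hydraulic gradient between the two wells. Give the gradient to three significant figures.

Pressure head at PZ-3: ψ = P/(ρg) = 258×1000 / (1000 × 9.81) = 26.30 m.
Total head at PZ-3: h = z + ψ = 65.85 + 26.30 = 92.15 m.
Pressure head at PZ-5: ψ = P/(ρg) = 690×1000 / (1000 × 9.81) = 70.34 m.
Total head at PZ-5: h = z + ψ = 17.44 + 70.34 = 87.78 m.
Head difference: h(PZ-3) − h(PZ-5) = 92.15 − 87.78 = 4.37 m.
Hydraulic gradient: i = |Δh| / L = 4.37 / 419 = 0.0104.

i ≈ 0.0104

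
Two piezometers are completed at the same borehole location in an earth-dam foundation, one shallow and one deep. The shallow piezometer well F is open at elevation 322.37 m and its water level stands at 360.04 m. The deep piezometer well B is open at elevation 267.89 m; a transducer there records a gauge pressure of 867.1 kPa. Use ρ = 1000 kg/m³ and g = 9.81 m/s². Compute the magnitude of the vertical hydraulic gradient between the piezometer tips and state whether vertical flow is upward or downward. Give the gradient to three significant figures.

Total head at well F: h = 360.04 m (water level in the standpipe).
Pressure head at well B: ψ = P/(ρg) = 867.1×1000 / (1000 × 9.81) = 88.39 m.
Total head at well B: h = z + ψ = 267.89 + 88.39 = 356.28 m.
Δh = h(well F) − h(well B) = 360.04 − 356.28 = 3.76 m.
Vertical separation Δz = 322.37 − 267.89 = 54.48 m.
|i_v| = |Δh| / Δz = 3.76 / 54.48 = 0.0690.
Head is higher in the shallow piezometer, so vertical flow is downward (recharge condition).

|i_v| ≈ 0.0690; vertical flow is downward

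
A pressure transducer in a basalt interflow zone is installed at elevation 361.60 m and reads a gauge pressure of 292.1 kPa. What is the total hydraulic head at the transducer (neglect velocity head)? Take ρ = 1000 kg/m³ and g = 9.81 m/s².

ψ = P/(ρg) = 292.1×1000 / (1000 × 9.81) = 29.78 m.
h = z + ψ = 361.60 + 29.78 = 391.38 m.

h ≈ 391.38 m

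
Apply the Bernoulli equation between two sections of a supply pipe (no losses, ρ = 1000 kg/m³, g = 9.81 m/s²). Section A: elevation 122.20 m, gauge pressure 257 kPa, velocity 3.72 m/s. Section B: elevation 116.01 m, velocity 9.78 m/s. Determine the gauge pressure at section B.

Pressure head at A: ψ₁ = P₁/(ρg) = 257×1000 / (1000 × 9.81) = 26.20 m.
Velocity heads: v₁²/2g = 3.72²/19.62 = 0.705 m; v₂²/2g = 9.78²/19.62 = 4.875 m.
Total head H = z₁ + ψ₁ + v₁²/2g = 122.20 + 26.20 + 0.705 = 149.11 m.
ψ₂ = H − z₂ − v₂²/2g = 149.11 − 116.01 − 4.875 = 28.23 m.
P₂ = ρgψ₂ = 1000 × 9.81 × 28.23 ≈ 277 kPa.

P₂ ≈ 277 kPa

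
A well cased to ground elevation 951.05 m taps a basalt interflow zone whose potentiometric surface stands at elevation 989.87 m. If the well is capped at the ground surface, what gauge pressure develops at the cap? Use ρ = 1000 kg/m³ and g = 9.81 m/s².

Head above the cap: Δh = 989.87 − 951.05 = 38.82 m.
P = ρgΔh = 1000 × 9.81 × 38.82 = 380824 Pa ≈ 381 kPa.

P ≈ 381 kPa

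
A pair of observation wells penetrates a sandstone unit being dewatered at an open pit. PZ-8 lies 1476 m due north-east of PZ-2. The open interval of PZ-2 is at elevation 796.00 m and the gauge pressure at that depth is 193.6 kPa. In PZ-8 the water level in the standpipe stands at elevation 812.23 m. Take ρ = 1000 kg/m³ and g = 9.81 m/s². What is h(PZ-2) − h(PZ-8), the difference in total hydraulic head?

Pressure head at PZ-2: ψ = P/(ρg) = 193.6×1000 / (1000 × 9.81) = 19.73 m.
Total head at PZ-2: h = z + ψ = 796.00 + 19.73 = 815.73 m.
Total head at PZ-8: h = 812.23 m (water level in the piezometer is the total head).
Head difference: h(PZ-2) − h(PZ-8) = 815.73 − 812.23 = 3.50 m.

Δh ≈ 3.50 m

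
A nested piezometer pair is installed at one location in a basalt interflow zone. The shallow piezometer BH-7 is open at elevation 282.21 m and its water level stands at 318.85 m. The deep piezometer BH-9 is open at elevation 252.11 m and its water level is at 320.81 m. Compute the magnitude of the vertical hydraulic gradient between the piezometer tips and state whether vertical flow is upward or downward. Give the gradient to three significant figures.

Total head at BH-7: h = 318.85 m (water level in the standpipe).
Total head at BH-9: h = 320.81 m.
Δh = h(BH-7) − h(BH-9) = 318.85 − 320.81 = -1.96 m.
Vertical separation Δz = 282.21 − 252.11 = 30.10 m.
|i_v| = |Δh| / Δz = 1.96 / 30.10 = 0.0651.
Head is higher in the deep piezometer, so vertical flow is upward (discharge condition).

|i_v| ≈ 0.0651; vertical flow is upward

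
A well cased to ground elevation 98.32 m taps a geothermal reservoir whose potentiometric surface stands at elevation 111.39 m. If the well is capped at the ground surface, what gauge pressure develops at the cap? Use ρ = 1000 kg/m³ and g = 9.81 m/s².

Head above the cap: Δh = 111.39 − 98.32 = 13.07 m.
P = ρgΔh = 1000 × 9.81 × 13.07 = 128217 Pa ≈ 128 kPa.

P ≈ 128 kPa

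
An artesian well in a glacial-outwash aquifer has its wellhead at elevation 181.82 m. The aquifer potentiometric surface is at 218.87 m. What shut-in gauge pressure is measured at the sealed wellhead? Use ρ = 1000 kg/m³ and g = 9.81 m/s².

P ≈ 363 kPa

Head above the cap: Δh = 218.87 − 181.82 = 37.05 m.
P = ρgΔh = 1000 × 9.81 × 37.05 = 363460 Pa ≈ 363 kPa.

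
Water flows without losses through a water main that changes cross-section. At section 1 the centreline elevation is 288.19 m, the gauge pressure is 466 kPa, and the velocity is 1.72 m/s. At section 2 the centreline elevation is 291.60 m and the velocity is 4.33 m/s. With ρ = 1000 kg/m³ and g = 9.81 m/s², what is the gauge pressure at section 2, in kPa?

Pressure head at 1: ψ₁ = P₁/(ρg) = 466×1000 / (1000 × 9.81) = 47.50 m.
Velocity heads: v₁²/2g = 1.72²/19.62 = 0.151 m; v₂²/2g = 4.33²/19.62 = 0.956 m.
Total head H = z₁ + ψ₁ + v₁²/2g = 288.19 + 47.50 + 0.151 = 335.84 m.
ψ₂ = H − z₂ − v₂²/2g = 335.84 − 291.60 − 0.956 = 43.28 m.
P₂ = ρgψ₂ = 1000 × 9.81 × 43.28 ≈ 425 kPa.

P₂ ≈ 425 kPa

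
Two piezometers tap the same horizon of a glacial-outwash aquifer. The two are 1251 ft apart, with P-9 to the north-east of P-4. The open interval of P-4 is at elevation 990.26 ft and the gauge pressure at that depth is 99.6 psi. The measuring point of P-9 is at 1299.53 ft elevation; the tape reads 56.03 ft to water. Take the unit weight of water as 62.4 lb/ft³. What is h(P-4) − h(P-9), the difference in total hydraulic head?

Δh ≈ -23.39 ft

Pressure head at P-4: ψ = 144·P/γ = 144 × 99.6 / 62.4 = 229.85 ft.
Total head at P-4: h = z + ψ = 990.26 + 229.85 = 1220.11 ft.
Total head at P-9: h = 1299.53 − 56.03 = 1243.50 ft.
Head difference: h(P-4) − h(P-9) = 1220.11 − 1243.50 = -23.39 ft.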